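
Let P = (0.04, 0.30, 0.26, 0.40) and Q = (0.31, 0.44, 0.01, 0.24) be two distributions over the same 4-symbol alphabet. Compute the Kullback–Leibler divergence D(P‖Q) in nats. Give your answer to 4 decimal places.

0.8546 nats

D(P‖Q) = Σ p·ln(p/q).
  0.04·ln(0.04/0.31) = -0.08191
  0.30·ln(0.30/0.44) = -0.11490
  0.26·ln(0.26/0.01) = 0.84711
  0.40·ln(0.40/0.24) = 0.20433
D(P‖Q) = 0.8546 nats.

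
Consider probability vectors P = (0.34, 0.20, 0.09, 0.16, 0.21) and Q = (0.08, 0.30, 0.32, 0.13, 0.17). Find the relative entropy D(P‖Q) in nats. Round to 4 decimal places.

D(P‖Q) = Σ p·ln(p/q).
  0.34·ln(0.34/0.08) = 0.49195
  0.20·ln(0.20/0.30) = -0.08109
  0.09·ln(0.09/0.32) = -0.11417
  0.16·ln(0.16/0.13) = 0.03322
  0.21·ln(0.21/0.17) = 0.04437
D(P‖Q) = 0.3743 nats.

0.3743 nats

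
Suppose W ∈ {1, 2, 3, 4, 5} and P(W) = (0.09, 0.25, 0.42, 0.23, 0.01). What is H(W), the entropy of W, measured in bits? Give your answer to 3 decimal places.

1.892 bits

H(W) = −Σ p·log₂ p.
  −(0.09)·log₂(0.09) = 0.3127
  −(0.25)·log₂(0.25) = 0.5000
  −(0.42)·log₂(0.42) = 0.5256
  −(0.23)·log₂(0.23) = 0.4877
  −(0.01)·log₂(0.01) = 0.0664
Sum: 0.3127 + 0.5000 + 0.5256 + 0.4877 + 0.0664 = 1.892 bits.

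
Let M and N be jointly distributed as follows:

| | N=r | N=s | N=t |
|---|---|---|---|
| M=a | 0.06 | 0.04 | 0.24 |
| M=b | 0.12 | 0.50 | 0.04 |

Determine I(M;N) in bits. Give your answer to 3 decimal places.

0.388 bits

Marginals: p(M) = (0.3400, 0.6600), p(N) = (0.1800, 0.5400, 0.2800).
I(M;N) = H(M) + H(N) − H(M,N).
H(M) = 0.9248, H(N) = 1.4396, H(M,N) = 1.9762.
I(M;N) = 0.9248 + 1.4396 − 1.9762 = 0.388 bits.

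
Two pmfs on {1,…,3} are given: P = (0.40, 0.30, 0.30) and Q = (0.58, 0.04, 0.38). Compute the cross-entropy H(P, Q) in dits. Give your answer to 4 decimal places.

H(P,Q) = −Σ p·log₁₀ q.
  −0.40·log₁₀(0.58) = 0.09463
  −0.30·log₁₀(0.04) = 0.41938
  −0.30·log₁₀(0.38) = 0.12606
H(P,Q) = 0.6401 dits.

0.6401 dits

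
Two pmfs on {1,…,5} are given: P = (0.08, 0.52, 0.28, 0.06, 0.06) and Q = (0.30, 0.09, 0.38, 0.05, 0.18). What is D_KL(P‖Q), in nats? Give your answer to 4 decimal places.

0.6659 nats

D(P‖Q) = Σ p·ln(p/q).
  0.08·ln(0.08/0.30) = -0.10574
  0.52·ln(0.52/0.09) = 0.91209
  0.28·ln(0.28/0.38) = -0.08551
  0.06·ln(0.06/0.05) = 0.01094
  0.06·ln(0.06/0.18) = -0.06592
D(P‖Q) = 0.6659 nats.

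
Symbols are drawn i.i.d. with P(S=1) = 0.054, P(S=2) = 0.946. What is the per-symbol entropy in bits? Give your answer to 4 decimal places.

0.3032 bits

H(S) = −Σ p·log₂ p.
  −(0.054)·log₂(0.054) = 0.22739
  −(0.946)·log₂(0.946) = 0.07576
Sum: 0.22739 + 0.07576 = 0.3032 bits.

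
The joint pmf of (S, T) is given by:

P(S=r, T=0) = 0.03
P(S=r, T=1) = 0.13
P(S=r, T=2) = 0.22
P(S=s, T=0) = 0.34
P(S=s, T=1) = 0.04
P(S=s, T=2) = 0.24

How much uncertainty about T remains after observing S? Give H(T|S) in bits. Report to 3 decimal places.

1.266 bits

Marginals: p(S) = (0.3800, 0.6200), p(T) = (0.3700, 0.1700, 0.4600).
H(T|S) = Σ p(S) · H(T|S=·).
  S=r: p=0.3800, H(T|S=r) = 1.2751
  S=s: p=0.6200, H(T|S=s) = 1.2604
Weighted sum = 1.266 bits.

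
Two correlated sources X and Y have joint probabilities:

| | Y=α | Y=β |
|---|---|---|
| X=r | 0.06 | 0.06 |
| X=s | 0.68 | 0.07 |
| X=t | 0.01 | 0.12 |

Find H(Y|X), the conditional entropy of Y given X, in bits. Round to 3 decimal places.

Marginals: p(X) = (0.1200, 0.7500, 0.1300), p(Y) = (0.7500, 0.2500).
H(Y|X) = Σ p(X) · H(Y|X=·).
  X=r: p=0.1200, H(Y|X=r) = 1.0000
  X=s: p=0.7500, H(Y|X=s) = 0.4475
  X=t: p=0.1300, H(Y|X=t) = 0.3912
Weighted sum = 0.506 bits.

0.506 bits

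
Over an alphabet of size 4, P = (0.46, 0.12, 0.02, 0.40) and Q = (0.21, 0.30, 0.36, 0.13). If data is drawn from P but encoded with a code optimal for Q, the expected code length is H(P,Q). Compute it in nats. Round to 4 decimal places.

1.6989 nats

H(P,Q) = −Σ p·ln q.
  −0.46·ln(0.21) = 0.71790
  −0.12·ln(0.30) = 0.14448
  −0.02·ln(0.36) = 0.02043
  −0.40·ln(0.13) = 0.81609
H(P,Q) = 1.6989 nats.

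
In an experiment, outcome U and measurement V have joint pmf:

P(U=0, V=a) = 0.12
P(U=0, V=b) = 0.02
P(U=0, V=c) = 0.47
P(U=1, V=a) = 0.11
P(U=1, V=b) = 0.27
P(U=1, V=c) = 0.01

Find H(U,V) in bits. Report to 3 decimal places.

1.919 bits

H(U,V) = −Σ p(x,y)·log₂ p(x,y) over all 6 cells.
  cell (0,a): −0.12·log₂0.12 = 0.3671
  cell (0,b): −0.02·log₂0.02 = 0.1129
  cell (0,c): −0.47·log₂0.47 = 0.5120
  cell (1,a): −0.11·log₂0.11 = 0.3503
  cell (1,b): −0.27·log₂0.27 = 0.5100
  cell (1,c): −0.01·log₂0.01 = 0.0664
Sum = 1.919 bits.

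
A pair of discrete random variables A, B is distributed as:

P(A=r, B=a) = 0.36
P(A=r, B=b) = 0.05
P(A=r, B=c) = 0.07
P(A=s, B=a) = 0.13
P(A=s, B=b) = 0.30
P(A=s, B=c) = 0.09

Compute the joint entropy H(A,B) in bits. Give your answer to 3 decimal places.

H(A,B) = −Σ p(x,y)·log₂ p(x,y) over all 6 cells.
  cell (r,a): −0.36·log₂0.36 = 0.5306
  cell (r,b): −0.05·log₂0.05 = 0.2161
  cell (r,c): −0.07·log₂0.07 = 0.2686
  cell (s,a): −0.13·log₂0.13 = 0.3826
  cell (s,b): −0.30·log₂0.30 = 0.5211
  cell (s,c): −0.09·log₂0.09 = 0.3127
Sum = 2.232 bits.

2.232 bits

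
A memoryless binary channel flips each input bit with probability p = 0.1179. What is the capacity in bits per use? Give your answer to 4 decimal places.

Binary symmetric channel: C = 1 − h₂(ε) where h₂ is the binary entropy function.
h₂(0.1179) = −0.1179·log₂0.1179 − 0.8821·log₂0.8821 = 0.5233.
C = 1 − 0.5233 = 0.4767 bits per channel use.

0.4767 bits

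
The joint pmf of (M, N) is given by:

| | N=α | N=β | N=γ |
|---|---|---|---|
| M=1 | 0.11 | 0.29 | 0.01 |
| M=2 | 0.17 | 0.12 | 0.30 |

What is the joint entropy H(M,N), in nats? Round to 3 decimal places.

H(M,N) = −Σ p(x,y)·ln p(x,y) over all 6 cells.
  cell (1,α): −0.11·ln0.11 = 0.2428
  cell (1,β): −0.29·ln0.29 = 0.3590
  cell (1,γ): −0.01·ln0.01 = 0.0461
  cell (2,α): −0.17·ln0.17 = 0.3012
  cell (2,β): −0.12·ln0.12 = 0.2544
  cell (2,γ): −0.30·ln0.30 = 0.3612
Sum = 1.565 nats.

1.565 nats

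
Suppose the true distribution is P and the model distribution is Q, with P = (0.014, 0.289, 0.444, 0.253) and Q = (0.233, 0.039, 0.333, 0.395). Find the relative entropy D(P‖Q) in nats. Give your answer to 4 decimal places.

D(P‖Q) = Σ p·ln(p/q).
  0.014·ln(0.014/0.233) = -0.03937
  0.289·ln(0.289/0.039) = 0.57883
  0.444·ln(0.444/0.333) = 0.12773
  0.253·ln(0.253/0.395) = -0.11271
D(P‖Q) = 0.5545 nats.

0.5545 nats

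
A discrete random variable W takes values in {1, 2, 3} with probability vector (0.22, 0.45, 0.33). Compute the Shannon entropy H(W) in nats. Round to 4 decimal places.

H(W) = −Σ p·ln p.
  −(0.22)·ln(0.22) = 0.33311
  −(0.45)·ln(0.45) = 0.35933
  −(0.33)·ln(0.33) = 0.36586
Sum: 0.33311 + 0.35933 + 0.36586 = 1.0583 nats.

1.0583 nats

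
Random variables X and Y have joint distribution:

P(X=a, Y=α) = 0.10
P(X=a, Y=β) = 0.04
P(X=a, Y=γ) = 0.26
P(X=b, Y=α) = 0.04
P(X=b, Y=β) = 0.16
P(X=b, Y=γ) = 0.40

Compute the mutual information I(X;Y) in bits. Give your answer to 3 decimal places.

Marginals: p(X) = (0.4000, 0.6000), p(Y) = (0.1400, 0.2000, 0.6600).
I(X;Y) = H(X) + H(Y) − H(X,Y).
H(X) = 0.9710, H(Y) = 1.2571, H(X,Y) = 2.1608.
I(X;Y) = 0.9710 + 1.2571 − 2.1608 = 0.067 bits.

0.067 bits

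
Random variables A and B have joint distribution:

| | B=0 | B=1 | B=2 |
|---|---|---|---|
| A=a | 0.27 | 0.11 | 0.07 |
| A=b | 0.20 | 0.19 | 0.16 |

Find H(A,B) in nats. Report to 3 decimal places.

1.713 nats

H(A,B) = −Σ p(x,y)·ln p(x,y) over all 6 cells.
  cell (a,0): −0.27·ln0.27 = 0.3535
  cell (a,1): −0.11·ln0.11 = 0.2428
  cell (a,2): −0.07·ln0.07 = 0.1861
  cell (b,0): −0.20·ln0.20 = 0.3219
  cell (b,1): −0.19·ln0.19 = 0.3155
  cell (b,2): −0.16·ln0.16 = 0.2932
Sum = 1.713 nats.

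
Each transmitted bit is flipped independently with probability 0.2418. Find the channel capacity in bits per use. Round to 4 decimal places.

0.2020 bits

Binary symmetric channel: C = 1 − h₂(ε) where h₂ is the binary entropy function.
h₂(0.2418) = −0.2418·log₂0.2418 − 0.7582·log₂0.7582 = 0.7980.
C = 1 − 0.7980 = 0.2020 bits per channel use.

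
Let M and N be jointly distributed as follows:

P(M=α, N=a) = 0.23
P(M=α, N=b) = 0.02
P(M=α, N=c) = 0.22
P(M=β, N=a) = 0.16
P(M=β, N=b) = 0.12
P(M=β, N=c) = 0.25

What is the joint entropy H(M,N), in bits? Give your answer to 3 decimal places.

2.371 bits

H(M,N) = −Σ p(x,y)·log₂ p(x,y) over all 6 cells.
  cell (α,a): −0.23·log₂0.23 = 0.4877
  cell (α,b): −0.02·log₂0.02 = 0.1129
  cell (α,c): −0.22·log₂0.22 = 0.4806
  cell (β,a): −0.16·log₂0.16 = 0.4230
  cell (β,b): −0.12·log₂0.12 = 0.3671
  cell (β,c): −0.25·log₂0.25 = 0.5000
Sum = 2.371 bits.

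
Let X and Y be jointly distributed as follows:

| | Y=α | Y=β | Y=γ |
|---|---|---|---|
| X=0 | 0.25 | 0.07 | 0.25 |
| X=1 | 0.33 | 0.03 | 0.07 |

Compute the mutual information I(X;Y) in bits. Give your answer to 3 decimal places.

Marginals: p(X) = (0.5700, 0.4300), p(Y) = (0.5800, 0.1000, 0.3200).
I(X;Y) = Σ p(x,y)·log₂[p(x,y)/(p(x)p(y))].
  (0,α): 0.25·log₂(0.7562) = -0.1008
  (0,β): 0.07·log₂(1.2281) = 0.0207
  (0,γ): 0.25·log₂(1.3706) = 0.1137
  (1,α): 0.33·log₂(1.3232) = 0.1333
  (1,β): 0.03·log₂(0.6977) = -0.0156
  (1,γ): 0.07·log₂(0.5087) = -0.0683
Sum = 0.083 bits.

0.083 bits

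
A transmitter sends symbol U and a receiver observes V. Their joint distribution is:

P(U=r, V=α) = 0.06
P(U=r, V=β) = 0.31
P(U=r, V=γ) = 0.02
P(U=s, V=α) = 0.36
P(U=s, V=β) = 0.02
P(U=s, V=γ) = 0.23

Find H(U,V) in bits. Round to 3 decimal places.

H(U,V) = −Σ p(x,y)·log₂ p(x,y) over all 6 cells.
  cell (r,α): −0.06·log₂0.06 = 0.2435
  cell (r,β): −0.31·log₂0.31 = 0.5238
  cell (r,γ): −0.02·log₂0.02 = 0.1129
  cell (s,α): −0.36·log₂0.36 = 0.5306
  cell (s,β): −0.02·log₂0.02 = 0.1129
  cell (s,γ): −0.23·log₂0.23 = 0.4877
Sum = 2.011 bits.

2.011 bits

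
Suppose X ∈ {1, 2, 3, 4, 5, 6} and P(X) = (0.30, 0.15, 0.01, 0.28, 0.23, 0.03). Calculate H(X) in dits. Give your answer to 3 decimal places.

0.648 dits

H(X) = −Σ p·log₁₀ p.
  −(0.30)·log₁₀(0.30) = 0.1569
  −(0.15)·log₁₀(0.15) = 0.1236
  −(0.01)·log₁₀(0.01) = 0.0200
  −(0.28)·log₁₀(0.28) = 0.1548
  −(0.23)·log₁₀(0.23) = 0.1468
  −(0.03)·log₁₀(0.03) = 0.0457
Sum: 0.1569 + 0.1236 + 0.0200 + 0.1548 + 0.1468 + 0.0457 = 0.648 dits.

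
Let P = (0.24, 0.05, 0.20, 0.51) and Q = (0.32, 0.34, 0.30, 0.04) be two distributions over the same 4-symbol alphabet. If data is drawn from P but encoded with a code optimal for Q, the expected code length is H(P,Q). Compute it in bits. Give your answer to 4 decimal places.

H(P,Q) = −Σ p·log₂ q.
  −0.24·log₂(0.32) = 0.39453
  −0.05·log₂(0.34) = 0.07782
  −0.20·log₂(0.30) = 0.34739
  −0.51·log₂(0.04) = 2.36837
H(P,Q) = 3.1881 bits.

3.1881 bits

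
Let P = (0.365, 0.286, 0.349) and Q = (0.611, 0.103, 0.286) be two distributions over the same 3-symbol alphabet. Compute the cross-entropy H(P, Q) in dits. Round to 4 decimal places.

0.5502 dits

H(P,Q) = −Σ p·log₁₀ q.
  −0.365·log₁₀(0.611) = 0.07809
  −0.286·log₁₀(0.103) = 0.28233
  −0.349·log₁₀(0.286) = 0.18973
H(P,Q) = 0.5502 dits.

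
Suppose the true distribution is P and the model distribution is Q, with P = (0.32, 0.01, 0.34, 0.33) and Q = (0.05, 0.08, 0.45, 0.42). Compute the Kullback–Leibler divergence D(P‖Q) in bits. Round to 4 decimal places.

0.5747 bits

D(P‖Q) = Σ p·log₂(p/q).
  0.32·log₂(0.32/0.05) = 0.85698
  0.01·log₂(0.01/0.08) = -0.03000
  0.34·log₂(0.34/0.45) = -0.13749
  0.33·log₂(0.33/0.42) = -0.11481
D(P‖Q) = 0.5747 bits.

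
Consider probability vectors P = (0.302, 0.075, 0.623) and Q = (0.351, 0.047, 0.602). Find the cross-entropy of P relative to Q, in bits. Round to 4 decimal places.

H(P,Q) = −Σ p·log₂ q.
  −0.302·log₂(0.351) = 0.45616
  −0.075·log₂(0.047) = 0.33084
  −0.623·log₂(0.602) = 0.45614
H(P,Q) = 1.2431 bits.

1.2431 bits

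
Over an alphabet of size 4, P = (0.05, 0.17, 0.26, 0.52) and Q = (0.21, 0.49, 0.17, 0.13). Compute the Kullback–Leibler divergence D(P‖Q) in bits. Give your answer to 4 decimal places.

D(P‖Q) = Σ p·log₂(p/q).
  0.05·log₂(0.05/0.21) = -0.10352
  0.17·log₂(0.17/0.49) = -0.25963
  0.26·log₂(0.26/0.17) = 0.15937
  0.52·log₂(0.52/0.13) = 1.04000
D(P‖Q) = 0.8362 bits.

0.8362 bits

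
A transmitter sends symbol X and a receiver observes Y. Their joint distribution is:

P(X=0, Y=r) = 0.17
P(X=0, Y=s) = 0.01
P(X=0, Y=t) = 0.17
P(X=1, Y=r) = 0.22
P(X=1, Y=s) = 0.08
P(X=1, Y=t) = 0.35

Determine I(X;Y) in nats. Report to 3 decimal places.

0.020 nats

Marginals: p(X) = (0.3500, 0.6500), p(Y) = (0.3900, 0.0900, 0.5200).
I(X;Y) = Σ p(x,y)·ln[p(x,y)/(p(x)p(y))].
  (0,r): 0.17·ln(1.2454) = 0.0373
  (0,s): 0.01·ln(0.3175) = -0.0115
  (0,t): 0.17·ln(0.9341) = -0.0116
  (1,r): 0.22·ln(0.8679) = -0.0312
  (1,s): 0.08·ln(1.3675) = 0.0250
  (1,t): 0.35·ln(1.0355) = 0.0122
Sum = 0.020 nats.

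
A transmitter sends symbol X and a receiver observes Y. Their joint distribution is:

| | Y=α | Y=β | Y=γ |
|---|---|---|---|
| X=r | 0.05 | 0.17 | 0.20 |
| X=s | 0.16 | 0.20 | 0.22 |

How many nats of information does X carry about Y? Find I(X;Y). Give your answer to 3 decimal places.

Marginals: p(X) = (0.4200, 0.5800), p(Y) = (0.2100, 0.3700, 0.4200).
I(X;Y) = H(X) + H(Y) − H(X,Y).
H(X) = 0.6803, H(Y) = 1.0600, H(X,Y) = 1.7211.
I(X;Y) = 0.6803 + 1.0600 − 1.7211 = 0.019 nats.

0.019 nats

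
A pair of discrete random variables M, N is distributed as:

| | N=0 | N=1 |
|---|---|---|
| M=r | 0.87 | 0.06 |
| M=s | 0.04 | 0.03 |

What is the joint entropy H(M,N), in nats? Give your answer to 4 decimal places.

0.5239 nats

H(M,N) = −Σ p(x,y)·ln p(x,y) over all 4 cells.
  cell (r,0): −0.87·ln0.87 = 0.12116
  cell (r,1): −0.06·ln0.06 = 0.16880
  cell (s,0): −0.04·ln0.04 = 0.12876
  cell (s,1): −0.03·ln0.03 = 0.10520
Sum = 0.5239 nats.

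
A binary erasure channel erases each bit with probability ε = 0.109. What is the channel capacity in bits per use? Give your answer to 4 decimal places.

0.8910 bits

Binary erasure channel: capacity C = 1 − ε.
C = 1 − 0.109 = 0.8910 bits per channel use.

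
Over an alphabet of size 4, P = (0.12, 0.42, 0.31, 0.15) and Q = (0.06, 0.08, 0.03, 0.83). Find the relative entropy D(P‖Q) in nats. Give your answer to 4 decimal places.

1.2470 nats

D(P‖Q) = Σ p·ln(p/q).
  0.12·ln(0.12/0.06) = 0.08318
  0.42·ln(0.42/0.08) = 0.69646
  0.31·ln(0.31/0.03) = 0.72397
  0.15·ln(0.15/0.83) = -0.25662
D(P‖Q) = 1.2470 nats.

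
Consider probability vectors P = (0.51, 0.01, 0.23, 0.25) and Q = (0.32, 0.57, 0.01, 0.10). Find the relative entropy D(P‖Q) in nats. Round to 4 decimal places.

D(P‖Q) = Σ p·ln(p/q).
  0.51·ln(0.51/0.32) = 0.23771
  0.01·ln(0.01/0.57) = -0.04043
  0.23·ln(0.23/0.01) = 0.72116
  0.25·ln(0.25/0.10) = 0.22907
D(P‖Q) = 1.1475 nats.

1.1475 nats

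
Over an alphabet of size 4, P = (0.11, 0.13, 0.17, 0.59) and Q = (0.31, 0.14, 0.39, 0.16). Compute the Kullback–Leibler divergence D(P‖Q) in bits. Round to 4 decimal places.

0.7288 bits

D(P‖Q) = Σ p·log₂(p/q).
  0.11·log₂(0.11/0.31) = -0.16442
  0.13·log₂(0.13/0.14) = -0.01390
  0.17·log₂(0.17/0.39) = -0.20365
  0.59·log₂(0.59/0.16) = 1.11076
D(P‖Q) = 0.7288 bits.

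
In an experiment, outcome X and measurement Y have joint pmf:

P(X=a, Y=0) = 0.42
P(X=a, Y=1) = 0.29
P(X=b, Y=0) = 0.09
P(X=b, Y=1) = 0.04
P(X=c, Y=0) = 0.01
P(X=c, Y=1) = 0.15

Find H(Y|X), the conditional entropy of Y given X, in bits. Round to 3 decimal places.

Marginals: p(X) = (0.7100, 0.1300, 0.1600), p(Y) = (0.5200, 0.4800).
H(Y|X) = Σ p(X) · H(Y|X=·).
  X=a: p=0.7100, H(Y|X=a) = 0.9757
  X=b: p=0.1300, H(Y|X=b) = 0.8905
  X=c: p=0.1600, H(Y|X=c) = 0.3373
Weighted sum = 0.862 bits.

0.862 bits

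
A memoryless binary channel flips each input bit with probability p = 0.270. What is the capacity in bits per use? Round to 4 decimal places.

0.1585 bits

Binary symmetric channel: C = 1 − h₂(ε) where h₂ is the binary entropy function.
h₂(0.270) = −0.270·log₂0.270 − 0.730·log₂0.730 = 0.8415.
C = 1 − 0.8415 = 0.1585 bits per channel use.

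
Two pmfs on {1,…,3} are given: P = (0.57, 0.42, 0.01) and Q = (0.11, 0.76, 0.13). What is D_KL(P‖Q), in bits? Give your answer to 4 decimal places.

0.9565 bits

D(P‖Q) = Σ p·log₂(p/q).
  0.57·log₂(0.57/0.11) = 1.35287
  0.42·log₂(0.42/0.76) = -0.35936
  0.01·log₂(0.01/0.13) = -0.03700
D(P‖Q) = 0.9565 bits.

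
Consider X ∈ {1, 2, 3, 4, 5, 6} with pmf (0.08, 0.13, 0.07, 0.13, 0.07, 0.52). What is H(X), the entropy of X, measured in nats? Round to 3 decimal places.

H(X) = −Σ p·ln p.
  −(0.08)·ln(0.08) = 0.2021
  −(0.13)·ln(0.13) = 0.2652
  −(0.07)·ln(0.07) = 0.1861
  −(0.13)·ln(0.13) = 0.2652
  −(0.07)·ln(0.07) = 0.1861
  −(0.52)·ln(0.52) = 0.3400
Sum: 0.2021 + 0.2652 + 0.1861 + 0.2652 + 0.1861 + 0.3400 = 1.445 nats.

1.445 nats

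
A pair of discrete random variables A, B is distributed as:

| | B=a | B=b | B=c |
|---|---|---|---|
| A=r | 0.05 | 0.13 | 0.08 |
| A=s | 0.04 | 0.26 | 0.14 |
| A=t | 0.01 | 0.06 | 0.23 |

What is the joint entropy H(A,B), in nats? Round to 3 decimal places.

1.924 nats

H(A,B) = −Σ p(x,y)·ln p(x,y) over all 9 cells.
  cell (r,a): −0.05·ln0.05 = 0.1498
  cell (r,b): −0.13·ln0.13 = 0.2652
  cell (r,c): −0.08·ln0.08 = 0.2021
  cell (s,a): −0.04·ln0.04 = 0.1288
  cell (s,b): −0.26·ln0.26 = 0.3502
  cell (s,c): −0.14·ln0.14 = 0.2753
  cell (t,a): −0.01·ln0.01 = 0.0461
  cell (t,b): −0.06·ln0.06 = 0.1688
  cell (t,c): −0.23·ln0.23 = 0.3380
Sum = 1.924 nats.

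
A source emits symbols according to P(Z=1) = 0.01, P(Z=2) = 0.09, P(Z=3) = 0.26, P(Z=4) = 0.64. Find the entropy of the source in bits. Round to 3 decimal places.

1.296 bits

H(Z) = −Σ p·log₂ p.
  −(0.01)·log₂(0.01) = 0.0664
  −(0.09)·log₂(0.09) = 0.3127
  −(0.26)·log₂(0.26) = 0.5053
  −(0.64)·log₂(0.64) = 0.4121
Sum: 0.0664 + 0.3127 + 0.5053 + 0.4121 = 1.296 bits.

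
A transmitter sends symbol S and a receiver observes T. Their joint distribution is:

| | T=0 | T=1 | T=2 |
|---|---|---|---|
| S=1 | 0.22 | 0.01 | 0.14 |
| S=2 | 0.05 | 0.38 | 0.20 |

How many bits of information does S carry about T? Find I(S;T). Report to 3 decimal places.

0.365 bits

Marginals: p(S) = (0.3700, 0.6300), p(T) = (0.2700, 0.3900, 0.3400).
I(S;T) = H(S) + H(T) − H(S,T).
H(S) = 0.9507, H(T) = 1.5690, H(S,T) = 2.1551.
I(S;T) = 0.9507 + 1.5690 − 2.1551 = 0.365 bits.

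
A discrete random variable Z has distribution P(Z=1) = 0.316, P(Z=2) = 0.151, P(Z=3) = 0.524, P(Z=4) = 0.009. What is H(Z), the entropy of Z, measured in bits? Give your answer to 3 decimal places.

1.487 bits

H(Z) = −Σ p·log₂ p.
  −(0.316)·log₂(0.316) = 0.5252
  −(0.151)·log₂(0.151) = 0.4118
  −(0.524)·log₂(0.524) = 0.4886
  −(0.009)·log₂(0.009) = 0.0612
Sum: 0.5252 + 0.4118 + 0.4886 + 0.0612 = 1.487 bits.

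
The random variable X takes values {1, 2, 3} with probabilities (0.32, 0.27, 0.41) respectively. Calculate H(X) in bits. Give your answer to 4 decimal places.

H(X) = −Σ p·log₂ p.
  −(0.32)·log₂(0.32) = 0.52603
  −(0.27)·log₂(0.27) = 0.51002
  −(0.41)·log₂(0.41) = 0.52738
Sum: 0.52603 + 0.51002 + 0.52738 = 1.5634 bits.

1.5634 bits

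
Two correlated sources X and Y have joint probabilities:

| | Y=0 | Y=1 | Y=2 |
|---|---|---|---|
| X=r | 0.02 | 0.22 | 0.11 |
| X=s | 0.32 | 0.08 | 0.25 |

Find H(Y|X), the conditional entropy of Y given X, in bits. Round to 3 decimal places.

1.327 bits

Marginals: p(X) = (0.3500, 0.6500), p(Y) = (0.3400, 0.3000, 0.3600).
H(Y|X) = Σ p(X) · H(Y|X=·).
  X=r: p=0.3500, H(Y|X=r) = 1.1818
  X=s: p=0.6500, H(Y|X=s) = 1.4055
Weighted sum = 1.327 bits.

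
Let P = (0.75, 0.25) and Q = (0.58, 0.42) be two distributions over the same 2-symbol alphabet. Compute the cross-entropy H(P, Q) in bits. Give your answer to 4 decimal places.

0.9023 bits

H(P,Q) = −Σ p·log₂ q.
  −0.75·log₂(0.58) = 0.58941
  −0.25·log₂(0.42) = 0.31288
H(P,Q) = 0.9023 bits.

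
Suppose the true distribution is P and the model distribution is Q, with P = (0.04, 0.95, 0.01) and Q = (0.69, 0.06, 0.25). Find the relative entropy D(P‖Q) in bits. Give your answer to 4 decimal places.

3.5749 bits

D(P‖Q) = Σ p·log₂(p/q).
  0.04·log₂(0.04/0.69) = -0.16434
  0.95·log₂(0.95/0.06) = 3.78565
  0.01·log₂(0.01/0.25) = -0.04644
D(P‖Q) = 3.5749 bits.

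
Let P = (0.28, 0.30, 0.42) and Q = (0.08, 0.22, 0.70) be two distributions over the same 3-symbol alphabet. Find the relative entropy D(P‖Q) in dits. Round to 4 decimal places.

0.0996 dits

D(P‖Q) = Σ p·log₁₀(p/q).
  0.28·log₁₀(0.28/0.08) = 0.15234
  0.30·log₁₀(0.30/0.22) = 0.04041
  0.42·log₁₀(0.42/0.70) = -0.09318
D(P‖Q) = 0.0996 dits.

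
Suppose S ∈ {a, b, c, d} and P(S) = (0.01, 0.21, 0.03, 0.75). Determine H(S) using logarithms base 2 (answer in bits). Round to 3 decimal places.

H(S) = −Σ p·log₂ p.
  −(0.01)·log₂(0.01) = 0.0664
  −(0.21)·log₂(0.21) = 0.4728
  −(0.03)·log₂(0.03) = 0.1518
  −(0.75)·log₂(0.75) = 0.3113
Sum: 0.0664 + 0.4728 + 0.1518 + 0.3113 = 1.002 bits.

1.002 bits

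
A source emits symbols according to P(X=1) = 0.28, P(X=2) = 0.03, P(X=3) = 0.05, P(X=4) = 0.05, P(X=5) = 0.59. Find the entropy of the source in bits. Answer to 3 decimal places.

1.547 bits

H(X) = −Σ p·log₂ p.
  −(0.28)·log₂(0.28) = 0.5142
  −(0.03)·log₂(0.03) = 0.1518
  −(0.05)·log₂(0.05) = 0.2161
  −(0.05)·log₂(0.05) = 0.2161
  −(0.59)·log₂(0.59) = 0.4491
Sum: 0.5142 + 0.1518 + 0.2161 + 0.2161 + 0.4491 = 1.547 bits.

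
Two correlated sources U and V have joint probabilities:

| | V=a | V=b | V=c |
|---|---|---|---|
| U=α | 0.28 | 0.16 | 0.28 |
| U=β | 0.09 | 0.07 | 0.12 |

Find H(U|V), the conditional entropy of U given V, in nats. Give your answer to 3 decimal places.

Chain rule: H(U|V) = H(U,V) − H(V).
Marginals: p(U) = (0.7200, 0.2800), p(V) = (0.3700, 0.2300, 0.4000).
H(U,V) = 1.6634 nats; H(V) = 1.0724 nats.
H(U|V) = 1.6634 − 1.0724 = 0.591 nats.

0.591 nats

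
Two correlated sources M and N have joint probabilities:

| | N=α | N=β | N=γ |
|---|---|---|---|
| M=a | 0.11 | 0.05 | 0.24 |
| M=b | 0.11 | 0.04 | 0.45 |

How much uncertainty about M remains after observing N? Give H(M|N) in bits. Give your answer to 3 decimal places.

0.952 bits

Marginals: p(M) = (0.4000, 0.6000), p(N) = (0.2200, 0.0900, 0.6900).
H(M|N) = Σ p(N) · H(M|N=·).
  N=α: p=0.2200, H(M|N=α) = 1.0000
  N=β: p=0.0900, H(M|N=β) = 0.9911
  N=γ: p=0.6900, H(M|N=γ) = 0.9321
Weighted sum = 0.952 bits.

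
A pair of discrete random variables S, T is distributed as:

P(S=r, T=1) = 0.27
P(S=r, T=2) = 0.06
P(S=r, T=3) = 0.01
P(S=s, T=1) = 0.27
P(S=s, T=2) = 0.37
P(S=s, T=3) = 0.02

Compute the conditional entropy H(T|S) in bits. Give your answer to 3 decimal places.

1.049 bits

Chain rule: H(T|S) = H(S,T) − H(S).
Marginals: p(S) = (0.3400, 0.6600), p(T) = (0.5400, 0.4300, 0.0300).
H(S,T) = 1.9736 bits; H(S) = 0.9248 bits.
H(T|S) = 1.9736 − 0.9248 = 1.049 bits.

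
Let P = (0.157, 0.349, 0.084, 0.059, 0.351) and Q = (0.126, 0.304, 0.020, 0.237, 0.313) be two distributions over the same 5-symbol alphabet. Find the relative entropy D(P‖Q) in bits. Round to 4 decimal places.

0.2329 bits

D(P‖Q) = Σ p·log₂(p/q).
  0.157·log₂(0.157/0.126) = 0.04982
  0.349·log₂(0.349/0.304) = 0.06951
  0.084·log₂(0.084/0.020) = 0.17391
  0.059·log₂(0.059/0.237) = -0.11836
  0.351·log₂(0.351/0.313) = 0.05802
D(P‖Q) = 0.2329 bits.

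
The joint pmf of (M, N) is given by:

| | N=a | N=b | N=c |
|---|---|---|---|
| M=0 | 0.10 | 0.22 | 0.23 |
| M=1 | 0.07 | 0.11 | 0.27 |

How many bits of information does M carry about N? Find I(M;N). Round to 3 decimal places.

0.026 bits

Marginals: p(M) = (0.5500, 0.4500), p(N) = (0.1700, 0.3300, 0.5000).
I(M;N) = Σ p(x,y)·log₂[p(x,y)/(p(x)p(y))].
  (0,a): 0.10·log₂(1.0695) = 0.0097
  (0,b): 0.22·log₂(1.2121) = 0.0611
  (0,c): 0.23·log₂(0.8364) = -0.0593
  (1,a): 0.07·log₂(0.9150) = -0.0090
  (1,b): 0.11·log₂(0.7407) = -0.0476
  (1,c): 0.27·log₂(1.2000) = 0.0710
Sum = 0.026 bits.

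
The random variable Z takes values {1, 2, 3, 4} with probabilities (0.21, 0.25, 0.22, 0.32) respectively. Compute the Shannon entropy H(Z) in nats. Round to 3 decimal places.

1.372 nats

H(Z) = −Σ p·ln p.
  −(0.21)·ln(0.21) = 0.3277
  −(0.25)·ln(0.25) = 0.3466
  −(0.22)·ln(0.22) = 0.3331
  −(0.32)·ln(0.32) = 0.3646
Sum: 0.3277 + 0.3466 + 0.3331 + 0.3646 = 1.372 nats.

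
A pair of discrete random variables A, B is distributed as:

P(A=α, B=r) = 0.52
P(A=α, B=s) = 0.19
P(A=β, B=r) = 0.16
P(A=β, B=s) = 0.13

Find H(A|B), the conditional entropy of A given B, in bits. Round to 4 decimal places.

Marginals: p(A) = (0.7100, 0.2900), p(B) = (0.6800, 0.3200).
H(A|B) = Σ p(B) · H(A|B=·).
  B=r: p=0.6800, H(A|B=r) = 0.7871
  B=s: p=0.3200, H(A|B=s) = 0.9745
Weighted sum = 0.8471 bits.

0.8471 bits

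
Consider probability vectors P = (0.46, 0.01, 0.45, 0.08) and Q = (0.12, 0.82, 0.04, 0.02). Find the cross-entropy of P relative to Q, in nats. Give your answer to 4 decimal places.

2.7388 nats

H(P,Q) = −Σ p·ln q.
  −0.46·ln(0.12) = 0.97532
  −0.01·ln(0.82) = 0.00198
  −0.45·ln(0.04) = 1.44849
  −0.08·ln(0.02) = 0.31296
H(P,Q) = 2.7388 nats.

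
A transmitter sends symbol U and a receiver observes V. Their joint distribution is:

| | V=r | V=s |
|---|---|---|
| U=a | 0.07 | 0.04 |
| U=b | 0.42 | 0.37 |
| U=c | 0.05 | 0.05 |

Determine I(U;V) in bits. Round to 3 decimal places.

Marginals: p(U) = (0.1100, 0.7900, 0.1000), p(V) = (0.5400, 0.4600).
I(U;V) = Σ p(x,y)·log₂[p(x,y)/(p(x)p(y))].
  (a,r): 0.07·log₂(1.1785) = 0.0166
  (a,s): 0.04·log₂(0.7905) = -0.0136
  (b,r): 0.42·log₂(0.9845) = -0.0094
  (b,s): 0.37·log₂(1.0182) = 0.0096
  (c,r): 0.05·log₂(0.9259) = -0.0056
  (c,s): 0.05·log₂(1.0870) = 0.0060
Sum = 0.004 bits.

0.004 bits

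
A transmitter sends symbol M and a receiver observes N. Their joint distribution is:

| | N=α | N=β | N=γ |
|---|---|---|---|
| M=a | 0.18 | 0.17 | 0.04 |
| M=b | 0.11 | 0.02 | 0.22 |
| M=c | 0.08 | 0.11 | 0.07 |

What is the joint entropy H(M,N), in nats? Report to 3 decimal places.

H(M,N) = −Σ p(x,y)·ln p(x,y) over all 9 cells.
  cell (a,α): −0.18·ln0.18 = 0.3087
  cell (a,β): −0.17·ln0.17 = 0.3012
  cell (a,γ): −0.04·ln0.04 = 0.1288
  cell (b,α): −0.11·ln0.11 = 0.2428
  cell (b,β): −0.02·ln0.02 = 0.0782
  cell (b,γ): −0.22·ln0.22 = 0.3331
  cell (c,α): −0.08·ln0.08 = 0.2021
  cell (c,β): −0.11·ln0.11 = 0.2428
  cell (c,γ): −0.07·ln0.07 = 0.1861
Sum = 2.024 nats.

2.024 nats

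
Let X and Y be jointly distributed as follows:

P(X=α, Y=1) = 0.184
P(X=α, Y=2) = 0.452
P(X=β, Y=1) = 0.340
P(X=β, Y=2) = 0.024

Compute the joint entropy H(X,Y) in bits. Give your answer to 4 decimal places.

1.6255 bits

H(X,Y) = −Σ p(x,y)·log₂ p(x,y) over all 4 cells.
  cell (α,1): −0.184·log₂0.184 = 0.44937
  cell (α,2): −0.452·log₂0.452 = 0.51781
  cell (β,1): −0.340·log₂0.340 = 0.52917
  cell (β,2): −0.024·log₂0.024 = 0.12914
Sum = 1.6255 bits.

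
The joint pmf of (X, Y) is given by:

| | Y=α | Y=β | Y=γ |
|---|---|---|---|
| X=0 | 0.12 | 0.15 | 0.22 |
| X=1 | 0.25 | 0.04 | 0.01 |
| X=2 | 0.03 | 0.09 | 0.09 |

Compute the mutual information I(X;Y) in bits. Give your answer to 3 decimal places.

0.280 bits

Marginals: p(X) = (0.4900, 0.3000, 0.2100), p(Y) = (0.4000, 0.2800, 0.3200).
I(X;Y) = H(X) + H(Y) − H(X,Y).
H(X) = 1.4982, H(Y) = 1.5690, H(X,Y) = 2.7875.
I(X;Y) = 1.4982 + 1.5690 − 2.7875 = 0.280 bits.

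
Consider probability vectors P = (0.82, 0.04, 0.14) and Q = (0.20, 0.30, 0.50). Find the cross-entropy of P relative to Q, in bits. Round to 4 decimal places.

H(P,Q) = −Σ p·log₂ q.
  −0.82·log₂(0.20) = 1.90398
  −0.04·log₂(0.30) = 0.06948
  −0.14·log₂(0.50) = 0.14000
H(P,Q) = 2.1135 bits.

2.1135 bits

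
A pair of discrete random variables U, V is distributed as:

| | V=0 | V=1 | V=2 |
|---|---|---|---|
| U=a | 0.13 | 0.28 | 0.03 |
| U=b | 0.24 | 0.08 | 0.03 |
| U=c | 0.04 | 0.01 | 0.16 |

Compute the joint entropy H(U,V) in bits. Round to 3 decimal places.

2.661 bits

H(U,V) = −Σ p(x,y)·log₂ p(x,y) over all 9 cells.
  cell (a,0): −0.13·log₂0.13 = 0.3826
  cell (a,1): −0.28·log₂0.28 = 0.5142
  cell (a,2): −0.03·log₂0.03 = 0.1518
  cell (b,0): −0.24·log₂0.24 = 0.4941
  cell (b,1): −0.08·log₂0.08 = 0.2915
  cell (b,2): −0.03·log₂0.03 = 0.1518
  cell (c,0): −0.04·log₂0.04 = 0.1858
  cell (c,1): −0.01·log₂0.01 = 0.0664
  cell (c,2): −0.16·log₂0.16 = 0.4230
Sum = 2.661 bits.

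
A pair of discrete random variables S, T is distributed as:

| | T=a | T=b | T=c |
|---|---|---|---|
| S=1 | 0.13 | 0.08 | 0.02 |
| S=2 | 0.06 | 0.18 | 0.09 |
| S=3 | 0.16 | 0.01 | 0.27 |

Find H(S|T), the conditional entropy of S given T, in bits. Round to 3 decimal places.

Chain rule: H(S|T) = H(S,T) − H(T).
Marginals: p(S) = (0.2300, 0.3300, 0.4400), p(T) = (0.3500, 0.2700, 0.3800).
H(S,T) = 2.7880 bits; H(T) = 1.5706 bits.
H(S|T) = 2.7880 − 1.5706 = 1.217 bits.

1.217 bits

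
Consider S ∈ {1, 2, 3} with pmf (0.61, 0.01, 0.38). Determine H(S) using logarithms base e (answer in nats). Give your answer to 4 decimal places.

0.7153 nats

H(S) = −Σ p·ln p.
  −(0.61)·ln(0.61) = 0.30152
  −(0.01)·ln(0.01) = 0.04605
  −(0.38)·ln(0.38) = 0.36768
Sum: 0.30152 + 0.04605 + 0.36768 = 0.7153 nats.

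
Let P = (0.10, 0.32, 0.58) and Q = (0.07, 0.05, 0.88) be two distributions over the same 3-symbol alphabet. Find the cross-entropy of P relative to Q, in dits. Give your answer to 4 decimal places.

0.5640 dits

H(P,Q) = −Σ p·log₁₀ q.
  −0.10·log₁₀(0.07) = 0.11549
  −0.32·log₁₀(0.05) = 0.41633
  −0.58·log₁₀(0.88) = 0.03220
H(P,Q) = 0.5640 dits.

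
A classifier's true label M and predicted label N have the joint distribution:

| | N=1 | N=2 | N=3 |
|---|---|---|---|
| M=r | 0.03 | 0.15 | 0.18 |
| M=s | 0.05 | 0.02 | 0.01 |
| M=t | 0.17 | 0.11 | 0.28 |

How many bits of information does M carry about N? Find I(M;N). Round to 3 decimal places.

0.115 bits

Marginals: p(M) = (0.3600, 0.0800, 0.5600), p(N) = (0.2500, 0.2800, 0.4700).
I(M;N) = Σ p(x,y)·log₂[p(x,y)/(p(x)p(y))].
  (r,1): 0.03·log₂(0.3333) = -0.0475
  (r,2): 0.15·log₂(1.4881) = 0.0860
  (r,3): 0.18·log₂(1.0638) = 0.0161
  (s,1): 0.05·log₂(2.5000) = 0.0661
  (s,2): 0.02·log₂(0.8929) = -0.0033
  (s,3): 0.01·log₂(0.2660) = -0.0191
  (t,1): 0.17·log₂(1.2143) = 0.0476
  (t,2): 0.11·log₂(0.7015) = -0.0563
  (t,3): 0.28·log₂(1.0638) = 0.0250
Sum = 0.115 bits.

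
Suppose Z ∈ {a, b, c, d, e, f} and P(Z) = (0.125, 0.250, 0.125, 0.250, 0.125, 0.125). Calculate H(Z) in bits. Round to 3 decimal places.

H(Z) = −Σ p·log₂ p.
  −(0.125)·log₂(0.125) = 0.3750
  −(0.250)·log₂(0.250) = 0.5000
  −(0.125)·log₂(0.125) = 0.3750
  −(0.250)·log₂(0.250) = 0.5000
  −(0.125)·log₂(0.125) = 0.3750
  −(0.125)·log₂(0.125) = 0.3750
Sum: 0.3750 + 0.5000 + 0.3750 + 0.5000 + 0.3750 + 0.3750 = 2.500 bits.

2.500 bits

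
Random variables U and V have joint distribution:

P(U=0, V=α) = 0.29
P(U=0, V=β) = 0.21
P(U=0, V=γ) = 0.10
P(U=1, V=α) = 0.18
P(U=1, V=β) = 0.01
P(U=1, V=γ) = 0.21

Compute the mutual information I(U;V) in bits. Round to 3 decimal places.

Marginals: p(U) = (0.6000, 0.4000), p(V) = (0.4700, 0.2200, 0.3100).
I(U;V) = Σ p(x,y)·log₂[p(x,y)/(p(x)p(y))].
  (0,α): 0.29·log₂(1.0284) = 0.0117
  (0,β): 0.21·log₂(1.5909) = 0.1407
  (0,γ): 0.10·log₂(0.5376) = -0.0895
  (1,α): 0.18·log₂(0.9574) = -0.0113
  (1,β): 0.01·log₂(0.1136) = -0.0314
  (1,γ): 0.21·log₂(1.6935) = 0.1596
Sum = 0.180 bits.

0.180 bits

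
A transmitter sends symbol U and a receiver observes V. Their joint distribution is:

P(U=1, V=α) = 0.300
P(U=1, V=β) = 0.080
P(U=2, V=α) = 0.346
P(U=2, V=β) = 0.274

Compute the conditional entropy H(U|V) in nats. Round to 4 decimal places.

0.6353 nats

Marginals: p(U) = (0.3800, 0.6200), p(V) = (0.6460, 0.3540).
H(U|V) = Σ p(V) · H(U|V=·).
  V=α: p=0.6460, H(U|V=α) = 0.6906
  V=β: p=0.3540, H(U|V=β) = 0.5344
Weighted sum = 0.6353 nats.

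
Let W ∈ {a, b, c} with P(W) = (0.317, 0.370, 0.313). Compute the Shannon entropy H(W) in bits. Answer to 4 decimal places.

H(W) = −Σ p·log₂ p.
  −(0.317)·log₂(0.317) = 0.52541
  −(0.370)·log₂(0.370) = 0.53073
  −(0.313)·log₂(0.313) = 0.52451
Sum: 0.52541 + 0.53073 + 0.52451 = 1.5807 bits.

1.5807 bits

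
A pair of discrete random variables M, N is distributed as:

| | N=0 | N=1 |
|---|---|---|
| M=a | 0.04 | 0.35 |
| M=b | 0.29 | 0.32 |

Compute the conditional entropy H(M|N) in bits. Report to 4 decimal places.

Chain rule: H(M|N) = H(M,N) − H(N).
Marginals: p(M) = (0.3900, 0.6100), p(N) = (0.3300, 0.6700).
H(M,N) = 1.7598 bits; H(N) = 0.9149 bits.
H(M|N) = 1.7598 − 0.9149 = 0.8449 bits.

0.8449 bits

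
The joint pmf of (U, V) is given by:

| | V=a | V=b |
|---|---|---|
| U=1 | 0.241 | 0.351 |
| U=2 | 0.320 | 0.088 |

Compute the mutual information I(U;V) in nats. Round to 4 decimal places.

Marginals: p(U) = (0.5920, 0.4080), p(V) = (0.5610, 0.4390).
I(U;V) = Σ p(x,y)·ln[p(x,y)/(p(x)p(y))].
  (1,a): 0.241·ln(0.7257) = -0.07728
  (1,b): 0.351·ln(1.3506) = 0.10549
  (2,a): 0.320·ln(1.3981) = 0.10723
  (2,b): 0.088·ln(0.4913) = -0.06254
Sum = 0.0729 nats.

0.0729 nats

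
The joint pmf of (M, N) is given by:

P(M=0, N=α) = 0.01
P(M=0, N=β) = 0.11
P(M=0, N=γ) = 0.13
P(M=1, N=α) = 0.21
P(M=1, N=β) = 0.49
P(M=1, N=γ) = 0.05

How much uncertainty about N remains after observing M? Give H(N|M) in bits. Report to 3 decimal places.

1.181 bits

Chain rule: H(N|M) = H(M,N) − H(M).
Marginals: p(M) = (0.2500, 0.7500), p(N) = (0.2200, 0.6000, 0.1800).
H(M,N) = 1.9926 bits; H(M) = 0.8113 bits.
H(N|M) = 1.9926 − 0.8113 = 1.181 bits.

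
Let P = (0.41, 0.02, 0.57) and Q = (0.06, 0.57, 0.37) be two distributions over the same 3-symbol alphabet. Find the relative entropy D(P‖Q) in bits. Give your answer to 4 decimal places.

D(P‖Q) = Σ p·log₂(p/q).
  0.41·log₂(0.41/0.06) = 1.13676
  0.02·log₂(0.02/0.57) = -0.09666
  0.57·log₂(0.57/0.37) = 0.35536
D(P‖Q) = 1.3955 bits.

1.3955 bits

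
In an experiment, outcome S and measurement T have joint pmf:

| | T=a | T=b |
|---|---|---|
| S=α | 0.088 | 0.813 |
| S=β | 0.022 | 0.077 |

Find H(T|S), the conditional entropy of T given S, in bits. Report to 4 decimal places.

0.4915 bits

Chain rule: H(T|S) = H(S,T) − H(S).
Marginals: p(S) = (0.9010, 0.0990), p(T) = (0.1100, 0.8900).
H(S,T) = 0.9573 bits; H(S) = 0.4658 bits.
H(T|S) = 0.9573 − 0.4658 = 0.4915 bits.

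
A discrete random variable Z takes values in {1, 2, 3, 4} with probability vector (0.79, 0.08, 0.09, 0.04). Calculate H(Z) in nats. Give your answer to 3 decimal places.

H(Z) = −Σ p·ln p.
  −(0.79)·ln(0.79) = 0.1862
  −(0.08)·ln(0.08) = 0.2021
  −(0.09)·ln(0.09) = 0.2167
  −(0.04)·ln(0.04) = 0.1288
Sum: 0.1862 + 0.2021 + 0.2167 + 0.1288 = 0.734 nats.

0.734 nats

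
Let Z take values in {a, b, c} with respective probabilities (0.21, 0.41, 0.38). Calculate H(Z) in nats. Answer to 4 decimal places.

1.0610 nats

H(Z) = −Σ p·ln p.
  −(0.21)·ln(0.21) = 0.32774
  −(0.41)·ln(0.41) = 0.36556
  −(0.38)·ln(0.38) = 0.36768
Sum: 0.32774 + 0.36556 + 0.36768 = 1.0610 nats.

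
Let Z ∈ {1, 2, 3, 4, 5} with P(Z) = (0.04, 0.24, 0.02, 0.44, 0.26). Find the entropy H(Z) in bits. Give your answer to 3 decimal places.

H(Z) = −Σ p·log₂ p.
  −(0.04)·log₂(0.04) = 0.1858
  −(0.24)·log₂(0.24) = 0.4941
  −(0.02)·log₂(0.02) = 0.1129
  −(0.44)·log₂(0.44) = 0.5211
  −(0.26)·log₂(0.26) = 0.5053
Sum: 0.1858 + 0.4941 + 0.1129 + 0.5211 + 0.5053 = 1.819 bits.

1.819 bits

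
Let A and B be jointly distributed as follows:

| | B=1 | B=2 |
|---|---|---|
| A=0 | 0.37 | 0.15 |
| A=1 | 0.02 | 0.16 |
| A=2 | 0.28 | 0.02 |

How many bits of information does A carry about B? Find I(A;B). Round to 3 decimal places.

Marginals: p(A) = (0.5200, 0.1800, 0.3000), p(B) = (0.6700, 0.3300).
I(A;B) = H(A) + H(B) − H(A,B).
H(A) = 1.4570, H(B) = 0.9149, H(A,B) = 2.1043.
I(A;B) = 1.4570 + 0.9149 − 2.1043 = 0.268 bits.

0.268 bits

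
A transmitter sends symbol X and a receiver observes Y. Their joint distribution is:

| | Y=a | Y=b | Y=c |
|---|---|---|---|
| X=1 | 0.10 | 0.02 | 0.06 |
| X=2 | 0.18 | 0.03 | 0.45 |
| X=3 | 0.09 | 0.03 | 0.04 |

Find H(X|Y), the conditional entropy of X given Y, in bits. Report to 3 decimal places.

Chain rule: H(X|Y) = H(X,Y) − H(Y).
Marginals: p(X) = (0.1800, 0.6600, 0.1600), p(Y) = (0.3700, 0.0800, 0.5500).
H(X,Y) = 2.4543 bits; H(Y) = 1.2966 bits.
H(X|Y) = 2.4543 − 1.2966 = 1.158 bits.

1.158 bits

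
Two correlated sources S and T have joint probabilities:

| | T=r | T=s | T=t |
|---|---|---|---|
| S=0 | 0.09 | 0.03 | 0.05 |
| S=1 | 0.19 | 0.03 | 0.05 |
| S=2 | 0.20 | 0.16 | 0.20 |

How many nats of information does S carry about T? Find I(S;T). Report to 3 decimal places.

Marginals: p(S) = (0.1700, 0.2700, 0.5600), p(T) = (0.4800, 0.2200, 0.3000).
I(S;T) = H(S) + H(T) − H(S,T).
H(S) = 0.9795, H(T) = 1.0466, H(S,T) = 1.9792.
I(S;T) = 0.9795 + 1.0466 − 1.9792 = 0.047 nats.

0.047 nats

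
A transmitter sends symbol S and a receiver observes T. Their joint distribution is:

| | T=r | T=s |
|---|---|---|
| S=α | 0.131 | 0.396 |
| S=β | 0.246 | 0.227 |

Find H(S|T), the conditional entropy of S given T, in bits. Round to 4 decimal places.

0.9408 bits

Marginals: p(S) = (0.5270, 0.4730), p(T) = (0.3770, 0.6230).
H(S|T) = Σ p(T) · H(S|T=·).
  T=r: p=0.3770, H(S|T=r) = 0.9318
  T=s: p=0.6230, H(S|T=s) = 0.9462
Weighted sum = 0.9408 bits.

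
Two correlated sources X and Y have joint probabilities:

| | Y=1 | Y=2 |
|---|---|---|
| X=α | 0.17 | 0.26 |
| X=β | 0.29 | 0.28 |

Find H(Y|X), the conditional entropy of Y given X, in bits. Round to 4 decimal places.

Chain rule: H(Y|X) = H(X,Y) − H(X).
Marginals: p(X) = (0.4300, 0.5700), p(Y) = (0.4600, 0.5400).
H(X,Y) = 1.9720 bits; H(X) = 0.9858 bits.
H(Y|X) = 1.9720 − 0.9858 = 0.9862 bits.

0.9862 bits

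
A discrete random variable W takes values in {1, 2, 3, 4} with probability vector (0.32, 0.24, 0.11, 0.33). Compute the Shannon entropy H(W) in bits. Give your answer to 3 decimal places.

1.898 bits

H(W) = −Σ p·log₂ p.
  −(0.32)·log₂(0.32) = 0.5260
  −(0.24)·log₂(0.24) = 0.4941
  −(0.11)·log₂(0.11) = 0.3503
  −(0.33)·log₂(0.33) = 0.5278
Sum: 0.5260 + 0.4941 + 0.3503 + 0.5278 = 1.898 bits.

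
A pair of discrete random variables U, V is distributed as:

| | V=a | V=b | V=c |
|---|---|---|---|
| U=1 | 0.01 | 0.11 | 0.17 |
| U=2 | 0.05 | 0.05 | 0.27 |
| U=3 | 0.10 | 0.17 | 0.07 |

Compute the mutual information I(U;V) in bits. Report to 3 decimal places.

Marginals: p(U) = (0.2900, 0.3700, 0.3400), p(V) = (0.1600, 0.3300, 0.5100).
I(U;V) = H(U) + H(V) − H(U,V).
H(U) = 1.5778, H(V) = 1.4463, H(U,V) = 2.8289.
I(U;V) = 1.5778 + 1.4463 − 2.8289 = 0.195 bits.

0.195 bits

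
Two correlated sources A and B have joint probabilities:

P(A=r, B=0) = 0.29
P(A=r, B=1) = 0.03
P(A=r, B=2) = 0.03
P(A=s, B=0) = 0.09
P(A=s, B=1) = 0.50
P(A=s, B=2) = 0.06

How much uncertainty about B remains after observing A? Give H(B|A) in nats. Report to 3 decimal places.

0.654 nats

Marginals: p(A) = (0.3500, 0.6500), p(B) = (0.3800, 0.5300, 0.0900).
H(B|A) = Σ p(A) · H(B|A=·).
  A=r: p=0.3500, H(B|A=r) = 0.5770
  A=s: p=0.6500, H(B|A=s) = 0.6955
Weighted sum = 0.654 nats.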